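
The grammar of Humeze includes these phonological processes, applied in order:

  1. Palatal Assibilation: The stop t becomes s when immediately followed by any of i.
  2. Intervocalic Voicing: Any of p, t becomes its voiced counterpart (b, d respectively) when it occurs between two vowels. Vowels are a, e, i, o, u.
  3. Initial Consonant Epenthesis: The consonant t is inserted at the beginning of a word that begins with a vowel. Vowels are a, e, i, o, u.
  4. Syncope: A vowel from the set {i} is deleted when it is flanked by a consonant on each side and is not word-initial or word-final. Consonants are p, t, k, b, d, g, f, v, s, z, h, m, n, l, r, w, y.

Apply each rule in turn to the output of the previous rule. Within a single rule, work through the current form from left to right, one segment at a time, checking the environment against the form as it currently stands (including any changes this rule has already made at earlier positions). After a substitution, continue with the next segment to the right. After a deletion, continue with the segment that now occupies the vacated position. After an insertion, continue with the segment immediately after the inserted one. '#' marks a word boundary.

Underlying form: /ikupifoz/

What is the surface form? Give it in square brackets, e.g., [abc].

[tkubfoz]

1 Palatal Assibilation: no change — [ikupifoz]
2 Intervocalic Voicing: [ikupifoz] → [ikubifoz]
3 Initial Consonant Epenthesis: [ikubifoz] → [tikubifoz]
4 Syncope: [tikubifoz] → [tkubfoz]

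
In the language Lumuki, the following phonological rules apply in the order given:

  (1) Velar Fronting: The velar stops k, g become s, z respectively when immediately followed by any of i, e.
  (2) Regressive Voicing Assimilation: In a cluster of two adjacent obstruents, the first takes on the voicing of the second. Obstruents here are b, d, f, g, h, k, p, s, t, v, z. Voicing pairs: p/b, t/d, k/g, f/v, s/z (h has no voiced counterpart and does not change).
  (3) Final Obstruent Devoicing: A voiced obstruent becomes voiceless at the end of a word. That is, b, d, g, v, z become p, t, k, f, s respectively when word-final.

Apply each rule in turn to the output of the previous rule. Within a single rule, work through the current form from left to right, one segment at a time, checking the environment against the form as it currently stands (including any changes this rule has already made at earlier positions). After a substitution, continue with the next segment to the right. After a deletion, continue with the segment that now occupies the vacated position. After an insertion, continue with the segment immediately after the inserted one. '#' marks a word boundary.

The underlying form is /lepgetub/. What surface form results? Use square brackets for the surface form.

[lebzetup]

(1) Velar Fronting: [lepgetub] → [lepzetub]
(2) Regressive Voicing Assimilation: [lepzetub] → [lebzetub]
(3) Final Obstruent Devoicing: [lebzetub] → [lebzetup]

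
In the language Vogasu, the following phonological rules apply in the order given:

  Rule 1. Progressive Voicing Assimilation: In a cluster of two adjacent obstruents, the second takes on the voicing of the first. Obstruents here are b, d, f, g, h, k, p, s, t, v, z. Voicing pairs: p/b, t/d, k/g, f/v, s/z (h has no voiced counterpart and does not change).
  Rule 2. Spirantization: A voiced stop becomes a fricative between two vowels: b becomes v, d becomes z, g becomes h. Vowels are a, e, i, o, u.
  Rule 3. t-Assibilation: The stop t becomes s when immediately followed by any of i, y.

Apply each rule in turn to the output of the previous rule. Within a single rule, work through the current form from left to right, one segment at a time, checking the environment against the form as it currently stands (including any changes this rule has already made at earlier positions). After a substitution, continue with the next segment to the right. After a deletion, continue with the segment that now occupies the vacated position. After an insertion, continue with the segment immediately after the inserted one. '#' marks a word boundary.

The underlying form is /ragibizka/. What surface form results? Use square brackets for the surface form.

Rule 1 Progressive Voicing Assimilation: [ragibizka] → [ragibizga]
Rule 2 Spirantization: [ragibizga] → [rahivizga]
Rule 3 t-Assibilation: no change — [rahivizga]

[rahivizga]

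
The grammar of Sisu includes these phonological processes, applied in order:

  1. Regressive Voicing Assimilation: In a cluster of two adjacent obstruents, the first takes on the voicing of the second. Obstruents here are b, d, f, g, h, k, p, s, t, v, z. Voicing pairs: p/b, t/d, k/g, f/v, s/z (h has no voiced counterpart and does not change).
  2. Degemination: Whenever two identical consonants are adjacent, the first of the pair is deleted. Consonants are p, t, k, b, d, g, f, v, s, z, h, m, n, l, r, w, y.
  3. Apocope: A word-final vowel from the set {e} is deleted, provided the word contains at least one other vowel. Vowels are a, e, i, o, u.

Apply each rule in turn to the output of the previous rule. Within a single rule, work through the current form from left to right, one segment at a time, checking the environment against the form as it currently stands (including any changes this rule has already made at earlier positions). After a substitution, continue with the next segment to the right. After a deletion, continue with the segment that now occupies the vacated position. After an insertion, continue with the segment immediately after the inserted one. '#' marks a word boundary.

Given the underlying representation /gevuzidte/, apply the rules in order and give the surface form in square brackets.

[gevuzit]

1 Regressive Voicing Assimilation: [gevuzidte] → [gevuzitte]
2 Degemination: [gevuzitte] → [gevuzite]
3 Apocope: [gevuzite] → [gevuzit]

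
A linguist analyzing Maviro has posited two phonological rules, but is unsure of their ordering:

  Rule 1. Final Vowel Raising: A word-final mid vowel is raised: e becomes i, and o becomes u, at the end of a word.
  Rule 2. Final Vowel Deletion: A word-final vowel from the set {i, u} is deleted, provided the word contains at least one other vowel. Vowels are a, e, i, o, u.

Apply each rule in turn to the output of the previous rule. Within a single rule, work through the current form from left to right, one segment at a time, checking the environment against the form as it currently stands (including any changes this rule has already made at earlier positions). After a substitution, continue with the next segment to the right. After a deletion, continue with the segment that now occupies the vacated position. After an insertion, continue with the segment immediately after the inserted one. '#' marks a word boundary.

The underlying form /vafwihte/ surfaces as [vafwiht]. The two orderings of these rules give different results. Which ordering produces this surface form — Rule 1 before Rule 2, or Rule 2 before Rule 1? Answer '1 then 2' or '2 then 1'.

1 then 2

Order 1 then 2:
  1 Final Vowel Raising: [vafwihte] → [vafwihti]
  2 Final Vowel Deletion: [vafwihti] → [vafwiht]
  result: [vafwiht]
Order 2 then 1:
  2 Final Vowel Deletion: no change — [vafwihte]
  1 Final Vowel Raising: [vafwihte] → [vafwihti]
  result: [vafwihti]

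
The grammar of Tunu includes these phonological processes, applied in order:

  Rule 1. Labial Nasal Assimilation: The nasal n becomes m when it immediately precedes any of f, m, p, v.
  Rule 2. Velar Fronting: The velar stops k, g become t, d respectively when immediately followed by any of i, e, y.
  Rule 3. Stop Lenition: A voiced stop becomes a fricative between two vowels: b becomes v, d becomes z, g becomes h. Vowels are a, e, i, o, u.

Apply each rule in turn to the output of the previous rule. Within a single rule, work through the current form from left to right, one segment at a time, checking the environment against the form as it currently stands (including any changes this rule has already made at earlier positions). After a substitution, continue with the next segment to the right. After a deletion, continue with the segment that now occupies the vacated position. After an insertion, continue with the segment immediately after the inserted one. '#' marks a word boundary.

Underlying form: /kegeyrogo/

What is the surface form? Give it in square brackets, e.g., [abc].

Rule 1 Labial Nasal Assimilation: no change — [kegeyrogo]
Rule 2 Velar Fronting: [kegeyrogo] → [tedeyrogo]
Rule 3 Stop Lenition: [tedeyrogo] → [tezeyroho]

[tezeyroho]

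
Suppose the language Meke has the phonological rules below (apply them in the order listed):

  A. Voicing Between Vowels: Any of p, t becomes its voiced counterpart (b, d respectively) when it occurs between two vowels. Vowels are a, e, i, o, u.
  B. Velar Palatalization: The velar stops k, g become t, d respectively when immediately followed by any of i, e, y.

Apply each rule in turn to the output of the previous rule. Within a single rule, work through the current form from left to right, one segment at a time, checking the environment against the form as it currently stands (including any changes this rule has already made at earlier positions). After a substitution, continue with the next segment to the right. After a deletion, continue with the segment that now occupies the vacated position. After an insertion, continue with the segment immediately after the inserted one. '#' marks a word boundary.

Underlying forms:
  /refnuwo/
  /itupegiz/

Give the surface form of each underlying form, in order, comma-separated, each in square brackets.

[refnuwo], [idubediz]

/refnuwo/:
  A Voicing Between Vowels: no change — [refnuwo]
  B Velar Palatalization: no change — [refnuwo]
/itupegiz/:
  A Voicing Between Vowels: [itupegiz] → [idubegiz]
  B Velar Palatalization: [idubegiz] → [idubediz]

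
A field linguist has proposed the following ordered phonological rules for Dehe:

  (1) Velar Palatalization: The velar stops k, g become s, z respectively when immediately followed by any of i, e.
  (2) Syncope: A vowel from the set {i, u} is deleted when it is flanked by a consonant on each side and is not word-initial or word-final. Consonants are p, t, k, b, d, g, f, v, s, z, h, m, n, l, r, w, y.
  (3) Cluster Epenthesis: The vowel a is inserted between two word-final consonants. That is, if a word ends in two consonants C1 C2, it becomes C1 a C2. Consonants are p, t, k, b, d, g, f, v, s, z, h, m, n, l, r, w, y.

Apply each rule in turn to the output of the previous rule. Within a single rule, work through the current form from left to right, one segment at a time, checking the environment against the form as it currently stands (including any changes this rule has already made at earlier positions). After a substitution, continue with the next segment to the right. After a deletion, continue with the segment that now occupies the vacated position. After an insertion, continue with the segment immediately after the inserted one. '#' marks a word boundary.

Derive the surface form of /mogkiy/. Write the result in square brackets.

(1) Velar Palatalization: [mogkiy] → [mogsiy]
(2) Syncope: [mogsiy] → [mogsy]
(3) Cluster Epenthesis: [mogsy] → [mogsay]

[mogsay]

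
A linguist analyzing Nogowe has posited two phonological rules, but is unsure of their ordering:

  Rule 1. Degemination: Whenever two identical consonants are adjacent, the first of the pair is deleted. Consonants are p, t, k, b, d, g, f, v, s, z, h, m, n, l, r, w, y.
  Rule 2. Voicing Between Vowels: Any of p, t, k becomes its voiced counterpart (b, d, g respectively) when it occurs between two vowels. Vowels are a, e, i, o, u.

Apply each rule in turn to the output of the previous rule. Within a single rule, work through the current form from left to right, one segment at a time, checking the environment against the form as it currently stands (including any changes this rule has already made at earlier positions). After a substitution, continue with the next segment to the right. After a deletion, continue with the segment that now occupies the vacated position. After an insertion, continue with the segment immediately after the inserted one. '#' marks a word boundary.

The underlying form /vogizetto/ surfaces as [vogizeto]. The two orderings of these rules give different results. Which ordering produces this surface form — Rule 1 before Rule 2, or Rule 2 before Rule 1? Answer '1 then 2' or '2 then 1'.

Order 1 then 2:
  1 Degemination: [vogizetto] → [vogizeto]
  2 Voicing Between Vowels: [vogizeto] → [vogizedo]
  result: [vogizedo]
Order 2 then 1:
  2 Voicing Between Vowels: no change — [vogizetto]
  1 Degemination: [vogizetto] → [vogizeto]
  result: [vogizeto]

2 then 1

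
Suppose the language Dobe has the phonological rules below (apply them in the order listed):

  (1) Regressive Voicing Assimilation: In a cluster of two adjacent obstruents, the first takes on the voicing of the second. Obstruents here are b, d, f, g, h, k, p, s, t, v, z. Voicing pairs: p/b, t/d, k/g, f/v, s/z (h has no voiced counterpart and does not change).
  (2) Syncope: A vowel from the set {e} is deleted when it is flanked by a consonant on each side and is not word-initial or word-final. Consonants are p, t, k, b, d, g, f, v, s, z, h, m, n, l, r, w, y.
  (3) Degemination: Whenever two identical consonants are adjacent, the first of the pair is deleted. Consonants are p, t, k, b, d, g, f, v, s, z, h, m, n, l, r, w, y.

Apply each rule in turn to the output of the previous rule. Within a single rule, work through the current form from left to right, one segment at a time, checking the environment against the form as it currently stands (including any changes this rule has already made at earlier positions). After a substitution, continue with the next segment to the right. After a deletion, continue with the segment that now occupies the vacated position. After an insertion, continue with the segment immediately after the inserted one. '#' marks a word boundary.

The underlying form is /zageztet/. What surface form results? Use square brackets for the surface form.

[zagst]

(1) Regressive Voicing Assimilation: [zageztet] → [zagestet]
(2) Syncope: [zagestet] → [zagstt]
(3) Degemination: [zagstt] → [zagst]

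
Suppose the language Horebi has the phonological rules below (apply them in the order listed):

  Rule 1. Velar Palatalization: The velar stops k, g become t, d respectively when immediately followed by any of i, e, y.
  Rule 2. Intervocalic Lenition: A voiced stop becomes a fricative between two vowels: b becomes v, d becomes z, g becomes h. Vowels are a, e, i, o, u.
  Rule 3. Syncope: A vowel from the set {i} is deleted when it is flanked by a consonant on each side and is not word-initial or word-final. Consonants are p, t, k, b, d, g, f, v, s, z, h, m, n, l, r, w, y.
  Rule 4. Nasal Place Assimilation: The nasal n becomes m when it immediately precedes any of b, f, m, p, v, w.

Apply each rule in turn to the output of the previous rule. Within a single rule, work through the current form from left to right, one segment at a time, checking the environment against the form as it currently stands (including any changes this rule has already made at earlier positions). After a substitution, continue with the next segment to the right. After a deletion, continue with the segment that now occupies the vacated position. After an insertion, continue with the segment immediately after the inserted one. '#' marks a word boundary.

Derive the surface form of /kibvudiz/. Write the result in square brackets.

[tbvuzz]

Rule 1 Velar Palatalization: [kibvudiz] → [tibvudiz]
Rule 2 Intervocalic Lenition: [tibvudiz] → [tibvuziz]
Rule 3 Syncope: [tibvuziz] → [tbvuzz]
Rule 4 Nasal Place Assimilation: no change — [tbvuzz]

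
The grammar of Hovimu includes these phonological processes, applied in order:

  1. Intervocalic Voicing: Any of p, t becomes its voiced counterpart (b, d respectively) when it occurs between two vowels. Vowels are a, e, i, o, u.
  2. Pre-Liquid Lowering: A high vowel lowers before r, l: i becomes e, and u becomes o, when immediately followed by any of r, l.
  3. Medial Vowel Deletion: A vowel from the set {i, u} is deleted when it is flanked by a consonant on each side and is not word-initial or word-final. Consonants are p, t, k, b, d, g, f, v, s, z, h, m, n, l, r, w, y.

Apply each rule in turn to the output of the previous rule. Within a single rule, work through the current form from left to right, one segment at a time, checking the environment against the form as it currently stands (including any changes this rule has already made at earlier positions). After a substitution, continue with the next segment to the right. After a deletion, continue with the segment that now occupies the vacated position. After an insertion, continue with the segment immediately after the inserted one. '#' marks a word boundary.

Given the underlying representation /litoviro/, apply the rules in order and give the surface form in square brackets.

1 Intervocalic Voicing: [litoviro] → [lidoviro]
2 Pre-Liquid Lowering: [lidoviro] → [lidovero]
3 Medial Vowel Deletion: [lidovero] → [ldovero]

[ldovero]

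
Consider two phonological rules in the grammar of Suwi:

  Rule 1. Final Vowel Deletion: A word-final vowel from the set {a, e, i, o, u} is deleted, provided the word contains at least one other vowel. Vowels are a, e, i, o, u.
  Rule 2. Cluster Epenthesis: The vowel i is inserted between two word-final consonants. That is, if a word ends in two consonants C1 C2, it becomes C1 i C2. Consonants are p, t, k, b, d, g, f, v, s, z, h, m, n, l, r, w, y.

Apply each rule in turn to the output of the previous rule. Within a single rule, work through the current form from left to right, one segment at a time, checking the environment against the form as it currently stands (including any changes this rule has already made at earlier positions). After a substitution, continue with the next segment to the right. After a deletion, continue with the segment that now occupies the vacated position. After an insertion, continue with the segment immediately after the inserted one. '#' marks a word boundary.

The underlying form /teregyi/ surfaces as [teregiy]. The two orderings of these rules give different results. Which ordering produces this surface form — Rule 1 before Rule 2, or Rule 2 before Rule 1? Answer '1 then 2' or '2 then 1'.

1 then 2

Order 1 then 2:
  1 Final Vowel Deletion: [teregyi] → [teregy]
  2 Cluster Epenthesis: [teregy] → [teregiy]
  result: [teregiy]
Order 2 then 1:
  2 Cluster Epenthesis: no change — [teregyi]
  1 Final Vowel Deletion: [teregyi] → [teregy]
  result: [teregy]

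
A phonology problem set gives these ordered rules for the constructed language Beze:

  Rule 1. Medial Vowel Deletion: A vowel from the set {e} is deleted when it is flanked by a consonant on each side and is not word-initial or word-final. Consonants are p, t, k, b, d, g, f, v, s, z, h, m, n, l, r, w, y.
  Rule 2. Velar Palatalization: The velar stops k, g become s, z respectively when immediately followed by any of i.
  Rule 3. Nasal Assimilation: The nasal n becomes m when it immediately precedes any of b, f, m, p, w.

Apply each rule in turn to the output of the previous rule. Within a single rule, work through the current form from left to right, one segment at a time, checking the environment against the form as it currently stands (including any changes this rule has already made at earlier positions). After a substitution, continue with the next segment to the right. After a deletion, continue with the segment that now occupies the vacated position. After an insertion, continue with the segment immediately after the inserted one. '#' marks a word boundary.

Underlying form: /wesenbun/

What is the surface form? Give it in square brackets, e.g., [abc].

Rule 1 Medial Vowel Deletion: [wesenbun] → [wsnbun]
Rule 2 Velar Palatalization: no change — [wsnbun]
Rule 3 Nasal Assimilation: [wsnbun] → [wsmbun]

[wsmbun]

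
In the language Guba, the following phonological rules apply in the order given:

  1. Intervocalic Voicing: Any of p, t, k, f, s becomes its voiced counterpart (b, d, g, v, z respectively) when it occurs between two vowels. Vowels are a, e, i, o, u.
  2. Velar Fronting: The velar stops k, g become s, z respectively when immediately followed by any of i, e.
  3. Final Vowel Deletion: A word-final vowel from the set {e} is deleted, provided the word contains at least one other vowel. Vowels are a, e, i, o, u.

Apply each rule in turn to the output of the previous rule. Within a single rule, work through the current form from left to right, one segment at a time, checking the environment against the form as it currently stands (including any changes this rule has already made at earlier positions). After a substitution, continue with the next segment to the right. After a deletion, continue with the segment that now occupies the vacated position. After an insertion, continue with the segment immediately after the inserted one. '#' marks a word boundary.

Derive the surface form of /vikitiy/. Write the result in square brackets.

1 Intervocalic Voicing: [vikitiy] → [vigidiy]
2 Velar Fronting: [vigidiy] → [vizidiy]
3 Final Vowel Deletion: no change — [vizidiy]

[vizidiy]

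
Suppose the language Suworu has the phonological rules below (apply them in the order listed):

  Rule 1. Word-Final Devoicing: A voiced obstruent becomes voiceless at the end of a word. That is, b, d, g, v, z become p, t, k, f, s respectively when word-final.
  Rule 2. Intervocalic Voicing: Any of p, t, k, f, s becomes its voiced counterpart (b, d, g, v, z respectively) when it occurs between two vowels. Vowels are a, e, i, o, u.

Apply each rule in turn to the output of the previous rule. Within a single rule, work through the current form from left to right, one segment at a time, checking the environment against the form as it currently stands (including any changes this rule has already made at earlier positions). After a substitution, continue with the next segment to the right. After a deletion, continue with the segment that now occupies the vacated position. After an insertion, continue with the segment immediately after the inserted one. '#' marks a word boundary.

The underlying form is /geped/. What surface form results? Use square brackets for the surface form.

[gebet]

Rule 1 Word-Final Devoicing: [geped] → [gepet]
Rule 2 Intervocalic Voicing: [gepet] → [gebet]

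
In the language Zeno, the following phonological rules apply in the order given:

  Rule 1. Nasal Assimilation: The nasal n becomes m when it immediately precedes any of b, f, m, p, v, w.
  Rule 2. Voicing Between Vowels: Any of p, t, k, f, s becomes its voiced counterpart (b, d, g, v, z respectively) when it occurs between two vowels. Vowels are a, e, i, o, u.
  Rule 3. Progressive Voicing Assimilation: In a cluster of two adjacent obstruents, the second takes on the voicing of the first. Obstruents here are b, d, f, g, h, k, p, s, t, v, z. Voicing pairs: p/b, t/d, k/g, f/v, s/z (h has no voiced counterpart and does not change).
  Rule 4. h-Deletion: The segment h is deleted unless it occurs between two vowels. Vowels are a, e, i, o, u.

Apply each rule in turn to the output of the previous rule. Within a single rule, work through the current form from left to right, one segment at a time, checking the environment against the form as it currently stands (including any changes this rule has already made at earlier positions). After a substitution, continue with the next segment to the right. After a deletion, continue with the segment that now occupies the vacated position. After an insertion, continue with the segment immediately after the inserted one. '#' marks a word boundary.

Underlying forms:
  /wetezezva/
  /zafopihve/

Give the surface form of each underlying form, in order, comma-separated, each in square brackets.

[wedezezva], [zavobife]

/wetezezva/:
  Rule 1 Nasal Assimilation: no change — [wetezezva]
  Rule 2 Voicing Between Vowels: [wetezezva] → [wedezezva]
  Rule 3 Progressive Voicing Assimilation: no change — [wedezezva]
  Rule 4 h-Deletion: no change — [wedezezva]
/zafopihve/:
  Rule 1 Nasal Assimilation: no change — [zafopihve]
  Rule 2 Voicing Between Vowels: [zafopihve] → [zavobihve]
  Rule 3 Progressive Voicing Assimilation: [zavobihve] → [zavobihfe]
  Rule 4 h-Deletion: [zavobihfe] → [zavobife]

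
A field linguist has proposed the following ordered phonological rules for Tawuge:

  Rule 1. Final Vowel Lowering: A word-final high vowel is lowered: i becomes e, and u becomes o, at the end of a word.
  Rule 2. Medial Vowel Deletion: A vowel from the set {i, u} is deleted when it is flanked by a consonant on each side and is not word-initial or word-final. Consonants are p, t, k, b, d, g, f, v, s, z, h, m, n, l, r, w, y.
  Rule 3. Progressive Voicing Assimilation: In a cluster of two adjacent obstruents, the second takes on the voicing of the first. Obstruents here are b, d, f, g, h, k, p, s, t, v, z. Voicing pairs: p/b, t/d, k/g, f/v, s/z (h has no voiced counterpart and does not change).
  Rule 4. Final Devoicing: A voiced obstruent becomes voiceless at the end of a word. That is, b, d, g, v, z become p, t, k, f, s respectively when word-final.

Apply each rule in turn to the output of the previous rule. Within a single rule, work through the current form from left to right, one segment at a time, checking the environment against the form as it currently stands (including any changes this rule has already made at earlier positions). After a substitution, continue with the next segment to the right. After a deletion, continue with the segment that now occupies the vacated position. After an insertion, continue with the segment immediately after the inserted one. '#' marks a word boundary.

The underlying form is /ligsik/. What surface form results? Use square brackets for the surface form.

Rule 1 Final Vowel Lowering: no change — [ligsik]
Rule 2 Medial Vowel Deletion: [ligsik] → [lgsk]
Rule 3 Progressive Voicing Assimilation: [lgsk] → [lgzg]
Rule 4 Final Devoicing: [lgzg] → [lgzk]

[lgzk]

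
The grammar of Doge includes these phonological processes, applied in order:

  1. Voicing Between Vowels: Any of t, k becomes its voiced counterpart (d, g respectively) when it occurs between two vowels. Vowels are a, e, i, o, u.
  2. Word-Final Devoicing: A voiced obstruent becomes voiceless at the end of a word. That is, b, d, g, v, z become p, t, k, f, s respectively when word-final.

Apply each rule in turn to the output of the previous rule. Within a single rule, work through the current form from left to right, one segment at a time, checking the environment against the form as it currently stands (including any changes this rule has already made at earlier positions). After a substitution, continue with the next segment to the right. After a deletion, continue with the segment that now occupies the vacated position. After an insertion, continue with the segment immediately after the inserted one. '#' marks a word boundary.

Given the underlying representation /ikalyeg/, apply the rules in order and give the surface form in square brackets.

[igalyek]

1 Voicing Between Vowels: [ikalyeg] → [igalyeg]
2 Word-Final Devoicing: [igalyeg] → [igalyek]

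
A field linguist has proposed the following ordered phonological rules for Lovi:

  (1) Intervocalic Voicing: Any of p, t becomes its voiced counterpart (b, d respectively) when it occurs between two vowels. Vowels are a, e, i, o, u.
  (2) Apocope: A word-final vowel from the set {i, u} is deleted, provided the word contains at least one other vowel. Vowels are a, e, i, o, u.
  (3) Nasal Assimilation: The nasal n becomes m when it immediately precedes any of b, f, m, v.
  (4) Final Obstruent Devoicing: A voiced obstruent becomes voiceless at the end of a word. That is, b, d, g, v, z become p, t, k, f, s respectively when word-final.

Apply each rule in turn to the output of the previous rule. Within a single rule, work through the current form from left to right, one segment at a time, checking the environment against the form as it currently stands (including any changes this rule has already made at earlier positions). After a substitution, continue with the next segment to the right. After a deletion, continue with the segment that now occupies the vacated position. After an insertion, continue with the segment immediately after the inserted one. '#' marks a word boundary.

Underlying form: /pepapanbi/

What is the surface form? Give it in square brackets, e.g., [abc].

[pebabamp]

(1) Intervocalic Voicing: [pepapanbi] → [pebabanbi]
(2) Apocope: [pebabanbi] → [pebabanb]
(3) Nasal Assimilation: [pebabanb] → [pebabamb]
(4) Final Obstruent Devoicing: [pebabamb] → [pebabamp]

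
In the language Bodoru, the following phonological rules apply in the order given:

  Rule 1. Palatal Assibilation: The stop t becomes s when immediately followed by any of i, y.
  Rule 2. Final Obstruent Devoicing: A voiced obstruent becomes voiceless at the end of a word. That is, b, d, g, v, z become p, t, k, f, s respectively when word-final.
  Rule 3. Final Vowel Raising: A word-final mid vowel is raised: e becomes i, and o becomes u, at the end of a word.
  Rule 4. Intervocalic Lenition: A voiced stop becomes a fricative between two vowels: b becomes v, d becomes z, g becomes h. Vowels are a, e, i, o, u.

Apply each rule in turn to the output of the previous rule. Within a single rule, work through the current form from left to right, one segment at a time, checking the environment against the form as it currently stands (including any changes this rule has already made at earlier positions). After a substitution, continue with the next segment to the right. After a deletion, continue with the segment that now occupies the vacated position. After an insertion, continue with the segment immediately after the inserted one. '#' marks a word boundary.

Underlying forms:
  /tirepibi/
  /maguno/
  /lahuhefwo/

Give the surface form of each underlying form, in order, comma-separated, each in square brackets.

/tirepibi/:
  Rule 1 Palatal Assibilation: [tirepibi] → [sirepibi]
  Rule 2 Final Obstruent Devoicing: no change — [sirepibi]
  Rule 3 Final Vowel Raising: no change — [sirepibi]
  Rule 4 Intervocalic Lenition: [sirepibi] → [sirepivi]
/maguno/:
  Rule 1 Palatal Assibilation: no change — [maguno]
  Rule 2 Final Obstruent Devoicing: no change — [maguno]
  Rule 3 Final Vowel Raising: [maguno] → [magunu]
  Rule 4 Intervocalic Lenition: [magunu] → [mahunu]
/lahuhefwo/:
  Rule 1 Palatal Assibilation: no change — [lahuhefwo]
  Rule 2 Final Obstruent Devoicing: no change — [lahuhefwo]
  Rule 3 Final Vowel Raising: [lahuhefwo] → [lahuhefwu]
  Rule 4 Intervocalic Lenition: no change — [lahuhefwu]

[sirepivi], [mahunu], [lahuhefwu]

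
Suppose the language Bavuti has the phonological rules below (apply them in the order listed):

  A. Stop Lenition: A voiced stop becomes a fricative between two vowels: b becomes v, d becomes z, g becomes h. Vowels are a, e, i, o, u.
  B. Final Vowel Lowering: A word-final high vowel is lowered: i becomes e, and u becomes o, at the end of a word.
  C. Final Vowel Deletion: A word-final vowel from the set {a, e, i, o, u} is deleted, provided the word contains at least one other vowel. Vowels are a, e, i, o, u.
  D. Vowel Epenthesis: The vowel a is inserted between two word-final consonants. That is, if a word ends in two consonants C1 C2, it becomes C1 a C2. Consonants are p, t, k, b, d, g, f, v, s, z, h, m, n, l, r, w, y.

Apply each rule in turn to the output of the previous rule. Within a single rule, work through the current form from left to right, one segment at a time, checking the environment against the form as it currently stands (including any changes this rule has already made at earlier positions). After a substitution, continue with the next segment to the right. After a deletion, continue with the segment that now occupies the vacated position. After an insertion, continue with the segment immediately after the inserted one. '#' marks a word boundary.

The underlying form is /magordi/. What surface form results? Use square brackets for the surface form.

[mahorad]

A Stop Lenition: [magordi] → [mahordi]
B Final Vowel Lowering: [mahordi] → [mahorde]
C Final Vowel Deletion: [mahorde] → [mahord]
D Vowel Epenthesis: [mahord] → [mahorad]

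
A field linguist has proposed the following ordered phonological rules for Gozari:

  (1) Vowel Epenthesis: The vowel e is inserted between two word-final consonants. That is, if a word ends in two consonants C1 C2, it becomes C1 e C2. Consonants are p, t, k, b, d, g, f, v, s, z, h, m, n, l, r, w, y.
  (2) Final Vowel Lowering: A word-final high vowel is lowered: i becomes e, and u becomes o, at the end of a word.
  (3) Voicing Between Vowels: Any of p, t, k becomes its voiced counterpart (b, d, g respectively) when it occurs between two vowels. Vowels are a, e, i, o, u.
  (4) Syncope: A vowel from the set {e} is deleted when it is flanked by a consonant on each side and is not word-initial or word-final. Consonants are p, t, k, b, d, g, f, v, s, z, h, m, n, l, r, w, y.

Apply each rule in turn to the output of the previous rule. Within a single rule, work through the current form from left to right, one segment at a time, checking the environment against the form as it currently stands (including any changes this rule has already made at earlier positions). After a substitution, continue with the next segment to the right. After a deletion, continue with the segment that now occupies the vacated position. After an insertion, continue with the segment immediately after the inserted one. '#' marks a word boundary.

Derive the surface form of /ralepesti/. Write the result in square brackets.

[ralbste]

(1) Vowel Epenthesis: no change — [ralepesti]
(2) Final Vowel Lowering: [ralepesti] → [ralepeste]
(3) Voicing Between Vowels: [ralepeste] → [ralebeste]
(4) Syncope: [ralebeste] → [ralbste]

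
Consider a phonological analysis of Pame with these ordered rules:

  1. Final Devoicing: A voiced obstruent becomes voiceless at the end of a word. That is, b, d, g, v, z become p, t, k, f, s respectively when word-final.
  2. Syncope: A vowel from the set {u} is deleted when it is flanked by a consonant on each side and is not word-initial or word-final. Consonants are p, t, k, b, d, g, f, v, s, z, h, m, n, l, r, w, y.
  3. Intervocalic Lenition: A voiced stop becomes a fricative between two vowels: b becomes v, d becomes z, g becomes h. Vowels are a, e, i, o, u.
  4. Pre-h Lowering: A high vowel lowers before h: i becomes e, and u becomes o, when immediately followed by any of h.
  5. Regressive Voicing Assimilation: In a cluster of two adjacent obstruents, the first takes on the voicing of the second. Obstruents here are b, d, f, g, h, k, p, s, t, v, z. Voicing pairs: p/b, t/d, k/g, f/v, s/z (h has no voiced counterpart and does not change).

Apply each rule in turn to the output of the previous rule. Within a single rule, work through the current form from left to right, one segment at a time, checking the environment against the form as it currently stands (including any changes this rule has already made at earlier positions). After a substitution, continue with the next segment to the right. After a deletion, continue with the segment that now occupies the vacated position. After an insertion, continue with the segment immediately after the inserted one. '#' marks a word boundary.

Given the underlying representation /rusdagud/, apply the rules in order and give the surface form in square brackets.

1 Final Devoicing: [rusdagud] → [rusdagut]
2 Syncope: [rusdagut] → [rsdagt]
3 Intervocalic Lenition: no change — [rsdagt]
4 Pre-h Lowering: no change — [rsdagt]
5 Regressive Voicing Assimilation: [rsdagt] → [rzdakt]

[rzdakt]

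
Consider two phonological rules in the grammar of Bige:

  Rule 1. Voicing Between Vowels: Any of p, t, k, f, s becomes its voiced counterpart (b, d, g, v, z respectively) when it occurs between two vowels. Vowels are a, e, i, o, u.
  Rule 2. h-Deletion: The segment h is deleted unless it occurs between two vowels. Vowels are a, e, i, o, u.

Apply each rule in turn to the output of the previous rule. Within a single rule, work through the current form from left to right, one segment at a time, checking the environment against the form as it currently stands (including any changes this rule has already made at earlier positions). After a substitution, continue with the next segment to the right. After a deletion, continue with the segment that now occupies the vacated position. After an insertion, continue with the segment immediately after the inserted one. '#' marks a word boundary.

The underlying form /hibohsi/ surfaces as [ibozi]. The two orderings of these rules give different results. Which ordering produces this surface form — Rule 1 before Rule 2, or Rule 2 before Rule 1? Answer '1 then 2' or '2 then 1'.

Order 1 then 2:
  1 Voicing Between Vowels: no change — [hibohsi]
  2 h-Deletion: [hibohsi] → [ibosi]
  result: [ibosi]
Order 2 then 1:
  2 h-Deletion: [hibohsi] → [ibosi]
  1 Voicing Between Vowels: [ibosi] → [ibozi]
  result: [ibozi]

2 then 1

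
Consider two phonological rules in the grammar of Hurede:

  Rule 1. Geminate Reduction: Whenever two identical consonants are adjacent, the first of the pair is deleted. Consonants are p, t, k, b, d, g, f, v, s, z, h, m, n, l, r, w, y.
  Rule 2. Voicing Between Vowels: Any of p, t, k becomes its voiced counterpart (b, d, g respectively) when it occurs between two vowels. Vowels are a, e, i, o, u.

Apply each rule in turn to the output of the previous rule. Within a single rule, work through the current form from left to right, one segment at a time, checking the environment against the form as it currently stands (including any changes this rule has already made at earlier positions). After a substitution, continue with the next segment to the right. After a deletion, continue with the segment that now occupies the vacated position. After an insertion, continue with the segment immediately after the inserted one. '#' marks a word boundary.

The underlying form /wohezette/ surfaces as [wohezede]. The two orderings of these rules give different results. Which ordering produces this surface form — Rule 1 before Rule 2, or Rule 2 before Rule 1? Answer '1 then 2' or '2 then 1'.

1 then 2

Order 1 then 2:
  1 Geminate Reduction: [wohezette] → [wohezete]
  2 Voicing Between Vowels: [wohezete] → [wohezede]
  result: [wohezede]
Order 2 then 1:
  2 Voicing Between Vowels: no change — [wohezette]
  1 Geminate Reduction: [wohezette] → [wohezete]
  result: [wohezete]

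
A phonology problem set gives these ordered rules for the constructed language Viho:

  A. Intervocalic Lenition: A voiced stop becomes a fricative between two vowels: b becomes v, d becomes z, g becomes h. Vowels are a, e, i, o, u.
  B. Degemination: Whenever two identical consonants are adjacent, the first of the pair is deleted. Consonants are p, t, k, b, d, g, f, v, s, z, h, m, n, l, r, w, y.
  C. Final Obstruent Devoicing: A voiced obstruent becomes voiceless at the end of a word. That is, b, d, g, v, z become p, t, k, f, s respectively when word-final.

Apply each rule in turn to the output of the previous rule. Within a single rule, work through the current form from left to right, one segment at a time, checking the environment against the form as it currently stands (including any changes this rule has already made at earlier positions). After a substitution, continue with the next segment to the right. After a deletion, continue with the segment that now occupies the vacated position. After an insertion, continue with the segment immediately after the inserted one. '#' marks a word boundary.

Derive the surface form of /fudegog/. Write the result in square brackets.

[fuzehok]

A Intervocalic Lenition: [fudegog] → [fuzehog]
B Degemination: no change — [fuzehog]
C Final Obstruent Devoicing: [fuzehog] → [fuzehok]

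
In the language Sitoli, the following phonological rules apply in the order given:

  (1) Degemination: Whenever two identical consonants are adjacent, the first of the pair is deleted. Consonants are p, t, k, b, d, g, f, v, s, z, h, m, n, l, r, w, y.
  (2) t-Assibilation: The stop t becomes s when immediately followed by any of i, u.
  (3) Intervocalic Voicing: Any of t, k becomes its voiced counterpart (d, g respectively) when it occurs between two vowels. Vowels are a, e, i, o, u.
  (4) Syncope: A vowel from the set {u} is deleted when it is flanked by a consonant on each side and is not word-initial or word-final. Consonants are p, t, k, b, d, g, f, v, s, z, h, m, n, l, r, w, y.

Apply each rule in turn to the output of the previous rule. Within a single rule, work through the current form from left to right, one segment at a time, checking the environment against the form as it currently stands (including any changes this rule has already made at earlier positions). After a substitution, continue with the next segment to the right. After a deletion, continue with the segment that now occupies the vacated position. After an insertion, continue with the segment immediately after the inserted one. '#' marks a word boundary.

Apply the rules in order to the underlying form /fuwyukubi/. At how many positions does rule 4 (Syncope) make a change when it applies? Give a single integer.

3

(1) Degemination: no change — [fuwyukubi]
(2) t-Assibilation: no change — [fuwyukubi]
(3) Intervocalic Voicing: [fuwyukubi] → [fuwyugubi]
(4) Syncope: [fuwyugubi] → [fwygbi]
Rule 4 changed 3 position(s).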